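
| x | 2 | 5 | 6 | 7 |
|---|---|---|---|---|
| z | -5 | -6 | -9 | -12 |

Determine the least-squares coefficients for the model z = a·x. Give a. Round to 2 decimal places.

a = -1.56

Compute the Gram sums: Σx·x = 114.
Moment sums: Σx·z = -178.
Normal equations: [[114]]·[a]ᵀ = [-178]ᵀ.
a = (-178)/114 = -1.5614.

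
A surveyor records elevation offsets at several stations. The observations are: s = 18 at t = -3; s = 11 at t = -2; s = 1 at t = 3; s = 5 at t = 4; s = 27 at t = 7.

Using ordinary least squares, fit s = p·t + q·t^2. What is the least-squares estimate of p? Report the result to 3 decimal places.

p = -2.974

Normal-equation sums: Σt·t = 87, Σt·t^2 = 399, Σt^2·t^2 = 2835.
Right-hand side: Σt·s = 136, Σt^2·s = 1618.
Determinant 87·2835 − 399² = 87444.
p = (136·2835 − 399·1618)/87444 = -6191/2082; q = (87·1618 − 399·136)/87444 = 14417/14574.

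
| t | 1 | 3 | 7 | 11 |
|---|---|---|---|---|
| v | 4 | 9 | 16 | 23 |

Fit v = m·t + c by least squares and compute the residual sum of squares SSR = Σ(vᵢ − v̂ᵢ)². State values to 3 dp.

SSR = 0.915

With design matrix X, XᵀX = [[180, 22]; [22, 4]] and Xᵀv = [396, 52]ᵀ.
det = 180·4 − 22² = 236.
m = (396·4 − 22·52)/236 = 110/59; c = (180·52 − 22·396)/236 = 162/59.
Residuals: -36/59, 39/59, 12/59, -15/59; SSR = 54/59.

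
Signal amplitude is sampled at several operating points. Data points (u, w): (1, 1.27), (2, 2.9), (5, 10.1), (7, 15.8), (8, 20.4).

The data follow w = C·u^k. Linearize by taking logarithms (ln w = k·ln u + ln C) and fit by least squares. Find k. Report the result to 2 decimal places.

Taking logs, ln w = k·ln u + ln C, so regress ln w on ln u.
Σln u = 6.3279, Σ(ln u)² = 11.1814, Σln w = 9.3918, Σln u·ln w = 16.1012.
Equations: 11.1814·k + 6.3279·ln C = 16.1012;  6.3279·k + 5·ln C = 9.3918.
Slope k = (n·Σln u·ln w − Σln u·Σln w)/(n·Σ(ln u)² − (Σln u)²) = (5·16.1012 − 6.3279·9.3918)/15.8642 = 1.32850; ln C = (Σln w − k·Σln u)/n = 0.19703.

k = 1.33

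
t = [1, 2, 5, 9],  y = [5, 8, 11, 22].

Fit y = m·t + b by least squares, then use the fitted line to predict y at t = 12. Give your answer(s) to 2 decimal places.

The normal equations are: 111·m + 17·b = 274;  17·m + 4·b = 46.
(Σt·t = 111, Σt = 17, Σ1 = 4, Σt·y = 274, Σy = 46.)
det = 111·4 − 17² = 155.
m = (274·4 − 17·46)/155 = 314/155; b = (111·46 − 17·274)/155 = 448/155.
At t = 12: ŷ = (314/155)·(12) + (448/155)·(1) = 136/5.

ŷ = 27.20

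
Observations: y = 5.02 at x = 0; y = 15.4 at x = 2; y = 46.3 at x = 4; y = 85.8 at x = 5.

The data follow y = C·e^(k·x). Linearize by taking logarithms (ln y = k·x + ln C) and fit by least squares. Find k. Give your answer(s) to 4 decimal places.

Let Y = ln y. Fitting Y = k·x + ln C by least squares:
Σx = 11.0000, Σ(x)² = 45.0000, Σln y = 12.6350, Σx·ln y = 43.0694.
Equations: 45.0000·k + 11.0000·ln C = 43.0694;  11.0000·k + 4·ln C = 12.6350.
Δ = 45.0000·4 − (11.0000)² = 59.0000; k = (43.0694·4 − 11.0000·12.6350)/59.0000 = 0.56429, ln C = (45.0000·12.6350 − 11.0000·43.0694)/59.0000 = 1.60694.

k = 0.5643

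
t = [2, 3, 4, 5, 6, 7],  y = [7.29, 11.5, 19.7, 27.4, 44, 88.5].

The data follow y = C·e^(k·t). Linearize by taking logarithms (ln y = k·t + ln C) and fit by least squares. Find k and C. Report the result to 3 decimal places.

Taking logs, ln y = k·t + ln C, so regress ln y on t.
Σt = 27.0000, Σ(t)² = 139.0000, Σln y = 18.9872, Σt·ln y = 93.8614.
Equations: 139.0000·k + 27.0000·ln C = 93.8614;  27.0000·k + 6·ln C = 18.9872.
Δ = 139.0000·6 − (27.0000)² = 105.0000; k = (93.8614·6 − 27.0000·18.9872)/105.0000 = 0.48108, ln C = (139.0000·18.9872 − 27.0000·93.8614)/105.0000 = 0.99966, so C = exp(0.99966) = 2.71734.

k = 0.481, C = 2.717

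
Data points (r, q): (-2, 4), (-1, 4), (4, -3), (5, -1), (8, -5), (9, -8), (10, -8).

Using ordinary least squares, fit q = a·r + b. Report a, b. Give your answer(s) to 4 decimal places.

AᵀA·[a, b]ᵀ = Aᵀq reads: 291·a + 33·b = -221;  33·a + 7·b = -17.
det = 291·7 − 33² = 948.
a = ((-221)·7 − 33·(-17))/948 = -493/474; b = (291·(-17) − 33·(-221))/948 = 391/158.

a = -1.0401, b = 2.4747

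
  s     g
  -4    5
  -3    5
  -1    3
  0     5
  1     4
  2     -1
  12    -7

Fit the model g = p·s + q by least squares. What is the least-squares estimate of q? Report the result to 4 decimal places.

q = 2.7976

From the data, Σs·s = 175, Σs = 7, Σ1 = 7.
For Aᵀg: Σs·g = -120, Σg = 14.
So AᵀA·[p, q]ᵀ = Aᵀg: [[175, 7]; [7, 7]]·[p, q]ᵀ = [-120, 14]ᵀ.
Δ = 175·7 − 7² = 1176.
p = ((-120)·7 − 7·14)/1176 = -67/84; q = (175·14 − 7·(-120))/1176 = 235/84.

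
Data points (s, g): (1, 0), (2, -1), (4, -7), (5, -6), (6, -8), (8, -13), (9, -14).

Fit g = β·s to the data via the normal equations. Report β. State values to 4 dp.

With design matrix X, XᵀX = [[227]] and Xᵀg = [-338]ᵀ.
β = (-338)/227 = -1.48899.

β = -1.4890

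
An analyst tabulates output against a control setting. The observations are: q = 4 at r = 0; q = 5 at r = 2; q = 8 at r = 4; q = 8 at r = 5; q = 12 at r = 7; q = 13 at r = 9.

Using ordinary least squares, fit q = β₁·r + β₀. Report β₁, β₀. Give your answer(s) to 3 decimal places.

From the data, Σr·r = 175, Σr = 27, Σ1 = 6.
And Σr·q = 283, Σq = 50.
AᵀA·[β₁, β₀]ᵀ = Aᵀq becomes [[175, 27]; [27, 6]]·[β₁, β₀]ᵀ = [283, 50]ᵀ.
Eliminating β₀: 6·(row 1) − 27·(row 2) gives 321·β₁ = 6·283 − 27·50 = 348, so β₁ = 116/107.
Then β₀ = (50 − 27·(116/107))/6 = 1109/321.

β₁ = 1.084, β₀ = 3.455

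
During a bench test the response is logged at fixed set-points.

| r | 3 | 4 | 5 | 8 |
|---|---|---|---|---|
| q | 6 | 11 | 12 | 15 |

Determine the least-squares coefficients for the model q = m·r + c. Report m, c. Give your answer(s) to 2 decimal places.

m = 1.57, c = 3.14

From the data, Σr·r = 114, Σr = 20, Σ1 = 4.
Right-hand side: Σr·q = 242, Σq = 44.
det = 114·4 − 20² = 56.
m = (242·4 − 20·44)/56 = 11/7; c = (114·44 − 20·242)/56 = 22/7.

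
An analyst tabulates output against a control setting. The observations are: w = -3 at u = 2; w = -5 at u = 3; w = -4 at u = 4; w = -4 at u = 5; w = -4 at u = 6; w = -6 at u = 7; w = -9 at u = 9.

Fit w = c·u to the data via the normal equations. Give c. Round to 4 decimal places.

c = -0.9273

Compute the Gram sums: Σu·u = 220.
And Σu·w = -204.
Normal equations: [[220]]·[c]ᵀ = [-204]ᵀ.
c = (-204)/220 = -0.927273.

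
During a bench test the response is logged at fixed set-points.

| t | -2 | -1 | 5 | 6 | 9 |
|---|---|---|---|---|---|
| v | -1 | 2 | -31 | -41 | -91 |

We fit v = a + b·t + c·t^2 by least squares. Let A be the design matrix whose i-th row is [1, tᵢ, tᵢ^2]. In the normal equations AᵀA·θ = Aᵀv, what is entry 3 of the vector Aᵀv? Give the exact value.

Entry 3 ↔ basis t^2, so (Aᵀv)_{3} = Σᵢ (t^2)·vᵢ = (4)·(-1) + (1)·(2) + (25)·(-31) + (36)·(-41) + (81)·(-91) = -9624.

-9624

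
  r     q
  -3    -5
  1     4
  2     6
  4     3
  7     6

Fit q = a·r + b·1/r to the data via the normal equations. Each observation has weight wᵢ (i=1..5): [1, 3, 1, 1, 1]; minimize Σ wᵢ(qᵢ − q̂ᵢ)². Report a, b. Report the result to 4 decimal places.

Setting ∂/∂a … = 0 gives: 81·a + 7·b = 93;  7·a + (24301/7056)·b = 1535/84.
Determinant 81·(24301/7056) − 7² = 180293/784.
a = (93·(24301/7056) − 7·(1535/84))/(180293/784) = 452471/540879; b = (81·(1535/84) − 7·93)/(180293/784) = 650076/180293.

a = 0.8365, b = 3.6057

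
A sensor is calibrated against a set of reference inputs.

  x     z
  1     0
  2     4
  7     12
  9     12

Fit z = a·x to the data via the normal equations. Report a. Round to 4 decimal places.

a = 1.4815

From the data, Σx·x = 135.
For Mᵀz: Σx·z = 200.
a = 200/135 = 1.48148.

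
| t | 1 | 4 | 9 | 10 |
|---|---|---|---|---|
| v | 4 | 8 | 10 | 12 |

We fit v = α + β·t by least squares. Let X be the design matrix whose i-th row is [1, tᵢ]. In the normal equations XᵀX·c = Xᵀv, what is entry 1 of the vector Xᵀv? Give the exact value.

34

Entry 1 ↔ basis 1, so (Xᵀv)_{1} = Σᵢ vᵢ = (1)·(4) + (1)·(8) + (1)·(10) + (1)·(12) = 34.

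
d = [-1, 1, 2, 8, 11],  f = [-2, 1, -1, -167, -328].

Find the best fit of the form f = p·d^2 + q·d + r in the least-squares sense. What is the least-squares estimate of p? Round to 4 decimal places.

p = -2.9816

Entries of MᵀM: Σd^2·d^2 = 18755, Σd^2·d = 1851, Σd^2 = 191, Σd·d = 191, Σd = 21, Σ1 = 5.
And Σd^2·f = -50381, Σd·f = -4943, Σf = -497.
Solving the 3×3 system (Gaussian elimination) gives p = -96881/32493, q = 28605/10831, r = 110627/32493.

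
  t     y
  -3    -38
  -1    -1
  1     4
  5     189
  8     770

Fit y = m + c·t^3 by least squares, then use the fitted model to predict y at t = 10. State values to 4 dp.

From the data, Σ1 = 5, Σt^3 = 610, Σt^3·t^3 = 278500.
For Aᵀy: Σy = 924, Σt^3·y = 418896.
So AᵀA·[m, c]ᵀ = Aᵀy: [[5, 610]; [610, 278500]]·[m, c]ᵀ = [924, 418896]ᵀ.
Eliminating c: 278500·(row 1) − 610·(row 2) gives 1020400·m = 278500·924 − 610·418896 = 1807440, so m = 22593/12755.
Then c = (418896 − 610·(22593/12755))/278500 = 38271/25510.
At t = 10: ŷ = (22593/12755)·(1) + (38271/25510)·(1000) = 19158093/12755.

ŷ = 1502.0065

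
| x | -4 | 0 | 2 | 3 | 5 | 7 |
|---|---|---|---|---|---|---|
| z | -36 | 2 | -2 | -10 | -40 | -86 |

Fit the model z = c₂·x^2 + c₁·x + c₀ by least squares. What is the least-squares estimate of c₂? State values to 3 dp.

c₂ = -2.038

From the data, Σx^2·x^2 = 3379, Σx^2·x = 439, Σx^2 = 103, Σx·x = 103, Σx = 13, Σ1 = 6.
Right-hand side: Σx^2·z = -5888, Σx·z = -692, Σz = -172.
So AᵀA·[c₂, c₁, c₀]ᵀ = Aᵀz: [[3379, 439, 103]; [439, 103, 13]; [103, 13, 6]]·[c₂, c₁, c₀]ᵀ = [-5888, -692, -172]ᵀ.
Solving the 3×3 system (Gaussian elimination) gives c₂ = -75369/36980, c₁ = 11915/7396, c₀ = 1217/430.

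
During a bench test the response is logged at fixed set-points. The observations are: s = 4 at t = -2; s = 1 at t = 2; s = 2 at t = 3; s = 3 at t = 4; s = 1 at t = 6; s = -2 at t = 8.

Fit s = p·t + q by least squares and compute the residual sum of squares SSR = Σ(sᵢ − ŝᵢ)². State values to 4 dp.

The normal equations are: 133·p + 21·q = 2;  21·p + 6·q = 9.
Determinant 133·6 − 21² = 357.
p = (2·6 − 21·9)/357 = -59/119; q = (133·9 − 21·2)/357 = 55/17.
Residuals: -27/119, -148/119, 30/119, 208/119, 88/119, -151/119; SSR = 818/119.

SSR = 6.8739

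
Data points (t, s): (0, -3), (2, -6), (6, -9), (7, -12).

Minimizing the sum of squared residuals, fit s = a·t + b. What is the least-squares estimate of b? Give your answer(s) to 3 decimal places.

Forming MᵀM = [[89, 15]; [15, 4]] and Mᵀs = [-150, -30]ᵀ gives MᵀM·[a, b]ᵀ = Mᵀs.
Eliminating b: 4·(row 1) − 15·(row 2) gives 131·a = 4·(-150) − 15·(-30) = -150, so a = -150/131.
Then b = ((-30) − 15·(-150/131))/4 = -420/131.

b = -3.206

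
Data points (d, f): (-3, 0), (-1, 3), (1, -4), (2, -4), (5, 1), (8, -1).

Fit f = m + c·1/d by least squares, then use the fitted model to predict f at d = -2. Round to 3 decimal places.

f̂ = 1.252

Normal-equation sums: Σ1 = 6, Σ1/d = 59/120, Σ1/d·1/d = 34801/14400.
Right-hand side: Σf = -5, Σ1/d·f = -357/40.
XᵀX·[m, c]ᵀ = Xᵀf becomes [[6, 59/120]; [59/120, 34801/14400]]·[m, c]ᵀ = [-5, -357/40]ᵀ.
Eliminating c: (34801/14400)·(row 1) − (59/120)·(row 2) gives (8213/576)·m = (34801/14400)·(-5) − (59/120)·(-357/40) = -3463/450, so m = -110816/205325.
Then c = ((-357/40) − (59/120)·(-110816/205325))/(34801/14400) = -147144/41065.
At d = -2: f̂ = (-110816/205325)·(1) + (-147144/41065)·(-1/2) = 257044/205325.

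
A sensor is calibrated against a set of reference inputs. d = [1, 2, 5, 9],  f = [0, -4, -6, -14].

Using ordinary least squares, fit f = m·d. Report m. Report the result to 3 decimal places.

m = -1.477

Entries of MᵀM: Σd·d = 111.
For Mᵀf: Σd·f = -164.
m = (-164)/111 = -1.47748.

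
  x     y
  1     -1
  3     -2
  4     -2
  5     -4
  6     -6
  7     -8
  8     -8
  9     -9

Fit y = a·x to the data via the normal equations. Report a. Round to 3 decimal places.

Normal-equation sums: Σx·x = 281.
Moment sums: Σx·y = -272.
a = (-272)/281 = -0.967972.

a = -0.968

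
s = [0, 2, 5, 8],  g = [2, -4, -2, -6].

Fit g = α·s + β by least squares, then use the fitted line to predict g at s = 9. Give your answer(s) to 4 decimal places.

Setting ∂/∂α … = 0 gives: 93·α + 15·β = -66;  15·α + 4·β = -10.
Determinant 93·4 − 15² = 147.
α = ((-66)·4 − 15·(-10))/147 = -38/49; β = (93·(-10) − 15·(-66))/147 = 20/49.
At s = 9: ĝ = (-38/49)·(9) + (20/49)·(1) = -46/7.

ĝ = -6.5714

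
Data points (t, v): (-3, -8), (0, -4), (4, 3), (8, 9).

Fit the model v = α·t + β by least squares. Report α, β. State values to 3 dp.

α = 1.571, β = -3.535

Forming MᵀM = [[89, 9]; [9, 4]] and Mᵀv = [108, 0]ᵀ gives MᵀM·[α, β]ᵀ = Mᵀv.
Determinant 89·4 − 9² = 275.
α = (108·4 − 9·0)/275 = 432/275; β = (89·0 − 9·108)/275 = -972/275.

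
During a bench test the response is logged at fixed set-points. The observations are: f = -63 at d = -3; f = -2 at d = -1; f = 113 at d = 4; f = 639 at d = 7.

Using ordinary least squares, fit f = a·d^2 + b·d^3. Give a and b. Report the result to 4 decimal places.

Entries of XᵀX: Σd^2·d^2 = 2739, Σd^2·d^3 = 17587, Σd^3·d^3 = 122475.
Right-hand side: Σd^2·f = 32550, Σd^3·f = 228112.
XᵀX·[a, b]ᵀ = Xᵀf becomes [[2739, 17587]; [17587, 122475]]·[a, b]ᵀ = [32550, 228112]ᵀ.
det = 2739·122475 − 17587² = 26156456.
a = (32550·122475 − 17587·228112)/26156456 = -12622247/13078228; b = (2739·228112 − 17587·32550)/26156456 = 26170959/13078228.

a = -0.9651, b = 2.0011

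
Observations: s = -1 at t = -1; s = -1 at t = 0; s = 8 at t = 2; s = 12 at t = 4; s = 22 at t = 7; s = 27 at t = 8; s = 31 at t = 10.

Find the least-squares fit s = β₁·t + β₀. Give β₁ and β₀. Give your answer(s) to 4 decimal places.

β₁ = 3.0827, β₀ = 0.7886

With design matrix M, MᵀM = [[234, 30]; [30, 7]] and Mᵀs = [745, 98]ᵀ.
det = 234·7 − 30² = 738.
β₁ = (745·7 − 30·98)/738 = 2275/738; β₀ = (234·98 − 30·745)/738 = 97/123.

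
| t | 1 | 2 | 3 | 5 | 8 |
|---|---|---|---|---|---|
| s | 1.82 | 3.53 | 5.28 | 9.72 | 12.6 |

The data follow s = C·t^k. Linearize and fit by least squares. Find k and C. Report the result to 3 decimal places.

k = 0.963, C = 1.842

Let Y = ln s. Fitting Y = k·ln t + ln C by least squares:
Σln t = 5.4806, Σ(ln t)² = 8.6018, Σln s = 8.3319, Σln t·ln s = 11.6311.
Equations: 8.6018·k + 5.4806·ln C = 11.6311;  5.4806·k + 5·ln C = 8.3319.
Slope k = (n·Σln t·ln s − Σln t·Σln s)/(n·Σ(ln t)² − (Σln t)²) = (5·11.6311 − 5.4806·8.3319)/12.9714 = 0.96298; ln C = (Σln s − k·Σln t)/n = 0.61084, so C = exp(0.61084) = 1.84199.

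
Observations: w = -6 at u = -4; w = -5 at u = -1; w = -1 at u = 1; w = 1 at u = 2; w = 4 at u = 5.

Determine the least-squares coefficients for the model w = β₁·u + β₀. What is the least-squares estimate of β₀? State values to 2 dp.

β₀ = -2.12

Entries of XᵀX: Σu·u = 47, Σu = 3, Σ1 = 5.
Moment sums: Σu·w = 50, Σw = -7.
So XᵀX·[β₁, β₀]ᵀ = Xᵀw: [[47, 3]; [3, 5]]·[β₁, β₀]ᵀ = [50, -7]ᵀ.
det = 47·5 − 3² = 226.
β₁ = (50·5 − 3·(-7))/226 = 271/226; β₀ = (47·(-7) − 3·50)/226 = -479/226.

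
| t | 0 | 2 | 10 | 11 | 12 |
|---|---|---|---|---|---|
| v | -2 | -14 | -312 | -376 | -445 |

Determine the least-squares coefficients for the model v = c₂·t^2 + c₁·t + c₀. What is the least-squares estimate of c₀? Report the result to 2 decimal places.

MᵀM·[c₂, c₁, c₀]ᵀ = Mᵀv reads: 45393·c₂ + 4067·c₁ + 369·c₀ = -140832;  4067·c₂ + 369·c₁ + 35·c₀ = -12624;  369·c₂ + 35·c₁ + 5·c₀ = -1149.
Solving the 3×3 system (Gaussian elimination) gives c₂ = -93897/31052, c₁ = -837/1109, c₀ = -42099/31052.

c₀ = -1.36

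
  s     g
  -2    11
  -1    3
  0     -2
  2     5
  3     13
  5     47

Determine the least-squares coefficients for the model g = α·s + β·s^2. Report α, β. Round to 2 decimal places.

α = -1.54, β = 2.15

Sums needed: Σs·s = 43, Σs·s^2 = 151, Σs^2·s^2 = 739.
And Σs·g = 259, Σs^2·g = 1359.
Δ = 43·739 − 151² = 8976.
α = (259·739 − 151·1359)/8976 = -863/561; β = (43·1359 − 151·259)/8976 = 1208/561.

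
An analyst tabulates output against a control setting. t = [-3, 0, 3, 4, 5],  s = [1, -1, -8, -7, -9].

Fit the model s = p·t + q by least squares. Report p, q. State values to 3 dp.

The normal equations are: 59·p + 9·q = -100;  9·p + 5·q = -24.
(Σt·t = 59, Σt = 9, Σ1 = 5, Σt·s = -100, Σs = -24.)
Eliminating q: 5·(row 1) − 9·(row 2) gives 214·p = 5·(-100) − 9·(-24) = -284, so p = -142/107.
Then q = ((-24) − 9·(-142/107))/5 = -258/107.

p = -1.327, q = -2.411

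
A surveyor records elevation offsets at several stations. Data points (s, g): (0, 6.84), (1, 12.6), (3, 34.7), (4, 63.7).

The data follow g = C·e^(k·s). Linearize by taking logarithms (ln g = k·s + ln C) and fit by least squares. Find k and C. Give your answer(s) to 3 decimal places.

k = 0.548, C = 6.988

Let Y = ln g. Fitting Y = k·s + ln C by least squares:
Σs = 8.0000, Σ(s)² = 26.0000, Σln g = 12.1574, Σs·ln g = 29.7907.
Equations: 26.0000·k + 8.0000·ln C = 29.7907;  8.0000·k + 4·ln C = 12.1574.
Δ = 26.0000·4 − (8.0000)² = 40.0000; k = (29.7907·4 − 8.0000·12.1574)/40.0000 = 0.54758, ln C = (26.0000·12.1574 − 8.0000·29.7907)/40.0000 = 1.94418, so C = exp(1.94418) = 6.98793.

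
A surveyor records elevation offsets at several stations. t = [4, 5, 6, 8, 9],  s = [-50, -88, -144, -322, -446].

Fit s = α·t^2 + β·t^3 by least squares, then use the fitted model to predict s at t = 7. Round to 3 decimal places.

ŝ = -221.668

Setting ∂/∂α … = 0 gives: 12834·α + 103742·β = -64918;  103742·α + 859962·β = -535302.
(Σt^2·t^2 = 12834, Σt^2·t^3 = 103742, Σt^3·t^3 = 859962, Σt^2·s = -64918, Σt^3·s = -535302.)
Eliminating β: 859962·(row 1) − 103742·(row 2) gives 274349744·α = 859962·(-64918) − 103742·(-535302) = -293713032, so α = -36714129/34293718.
Then β = ((-535302) − 103742·(-36714129/34293718))/859962 = -16917839/34293718.
At t = 7: ŝ = (-36714129/34293718)·(49) + (-16917839/34293718)·(343) = -3800905549/17146859.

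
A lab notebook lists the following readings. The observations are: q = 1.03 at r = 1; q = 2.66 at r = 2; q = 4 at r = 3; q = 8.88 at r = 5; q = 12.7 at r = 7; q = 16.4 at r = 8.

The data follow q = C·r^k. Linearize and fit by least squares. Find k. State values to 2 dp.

Linearized form: ln q = k·ln r + ln C. From the 6 transformed points,
Σln r = 7.4265, Σ(ln r)² = 12.3883, Σln q = 9.9169, Σln r·ln q = 16.4783.
Equations: 12.3883·k + 7.4265·ln C = 16.4783;  7.4265·k + 6·ln C = 9.9169.
Slope k = (n·Σln r·ln q − Σln r·Σln q)/(n·Σ(ln r)² − (Σln r)²) = (6·16.4783 − 7.4265·9.9169)/19.1764 = 1.31526; ln C = (Σln q − k·Σln r)/n = 0.02484.

k = 1.32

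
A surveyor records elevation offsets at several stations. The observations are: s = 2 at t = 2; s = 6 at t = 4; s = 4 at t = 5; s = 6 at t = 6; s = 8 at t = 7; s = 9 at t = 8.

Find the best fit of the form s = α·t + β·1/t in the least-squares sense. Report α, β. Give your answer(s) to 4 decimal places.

α = 1.0913, β = 0.0483

Sums needed: Σt·t = 194, Σt·1/t = 6, Σ1/t·1/t = 293749/705600.
Moment sums: Σt·s = 212, Σ1/t·s = 1839/280.
Δ = 194·(293749/705600) − 6² = 15792853/352800.
α = (212·(293749/705600) − 6·(1839/280))/(15792853/352800) = 17234554/15792853; β = (194·(1839/280) − 6·212)/(15792853/352800) = 763560/15792853.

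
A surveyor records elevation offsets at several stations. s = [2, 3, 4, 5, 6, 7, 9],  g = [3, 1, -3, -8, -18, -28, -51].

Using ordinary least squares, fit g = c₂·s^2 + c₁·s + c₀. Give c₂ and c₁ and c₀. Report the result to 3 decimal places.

The normal system AᵀA·[c₂, c₁, c₀]ᵀ = Aᵀg is [[11236, 1512, 220]; [1512, 220, 36]; [220, 36, 7]]·[c₂, c₁, c₀]ᵀ = [-6378, -806, -104]ᵀ.
Solving the 3×3 system (Gaussian elimination) gives c₂ = -4547/5082, c₁ = 3371/1694, c₀ = 7696/2541.

c₂ = -0.895, c₁ = 1.990, c₀ = 3.029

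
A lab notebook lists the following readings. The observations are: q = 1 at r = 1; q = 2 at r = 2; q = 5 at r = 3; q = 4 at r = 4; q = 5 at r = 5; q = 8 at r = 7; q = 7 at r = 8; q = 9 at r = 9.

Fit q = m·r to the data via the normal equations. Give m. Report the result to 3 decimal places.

m = 1.020

The normal system MᵀM·[m]ᵀ = Mᵀq is [[249]]·[m]ᵀ = [254]ᵀ.
m = 254/249 = 1.02008.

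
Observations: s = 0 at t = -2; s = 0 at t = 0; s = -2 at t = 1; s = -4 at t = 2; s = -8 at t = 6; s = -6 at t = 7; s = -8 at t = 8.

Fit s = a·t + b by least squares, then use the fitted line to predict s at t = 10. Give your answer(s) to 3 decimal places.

The normal system XᵀX·[a, b]ᵀ = Xᵀs is [[158, 22]; [22, 7]]·[a, b]ᵀ = [-164, -28]ᵀ.
det = 158·7 − 22² = 622.
a = ((-164)·7 − 22·(-28))/622 = -266/311; b = (158·(-28) − 22·(-164))/622 = -408/311.
At t = 10: ŝ = (-266/311)·(10) + (-408/311)·(1) = -3068/311.

ŝ = -9.865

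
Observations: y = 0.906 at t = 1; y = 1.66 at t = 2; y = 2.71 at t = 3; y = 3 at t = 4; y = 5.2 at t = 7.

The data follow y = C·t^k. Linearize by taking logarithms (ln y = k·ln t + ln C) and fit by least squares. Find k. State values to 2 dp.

k = 0.90

Let Y = ln y. Fitting Y = k·ln t + ln C by least squares:
Σln t = 5.1240, Σ(ln t)² = 7.3958, Σln y = 4.1523, Σln t·ln y = 6.1777.
Equations: 7.3958·k + 5.1240·ln C = 6.1777;  5.1240·k + 5·ln C = 4.1523.
Slope k = (n·Σln t·ln y − Σln t·Σln y)/(n·Σ(ln t)² − (Σln t)²) = (5·6.1777 − 5.1240·4.1523)/10.7239 = 0.89633; ln C = (Σln y − k·Σln t)/n = -0.08809.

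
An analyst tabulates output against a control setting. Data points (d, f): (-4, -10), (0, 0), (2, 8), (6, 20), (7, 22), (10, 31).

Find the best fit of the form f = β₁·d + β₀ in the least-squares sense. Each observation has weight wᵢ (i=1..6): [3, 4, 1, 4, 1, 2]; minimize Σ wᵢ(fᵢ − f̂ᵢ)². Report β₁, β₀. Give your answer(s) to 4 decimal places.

The normal equations are: 445·β₁ + 41·β₀ = 1390;  41·β₁ + 15·β₀ = 142.
Δ = 445·15 − 41² = 4994.
β₁ = (1390·15 − 41·142)/4994 = 7514/2497; β₀ = (445·142 − 41·1390)/4994 = 3100/2497.

β₁ = 3.0092, β₀ = 1.2415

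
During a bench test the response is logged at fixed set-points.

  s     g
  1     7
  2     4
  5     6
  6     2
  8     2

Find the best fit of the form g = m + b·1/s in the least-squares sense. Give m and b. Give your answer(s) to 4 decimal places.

m = 2.4163, b = 4.4779

The normal equations are: 5·m + (239/120)·b = 21;  (239/120)·m + (19201/14400)·b = 647/60.
(Σ1 = 5, Σ1/s = 239/120, Σ1/s·1/s = 19201/14400, Σg = 21, Σ1/s·g = 647/60.)
Eliminating b: (19201/14400)·(row 1) − (239/120)·(row 2) gives (9721/3600)·m = (19201/14400)·21 − (239/120)·(647/60) = 18791/2880, so m = 93955/38884.
Then b = ((647/60) − (239/120)·(93955/38884))/(19201/14400) = 43530/9721.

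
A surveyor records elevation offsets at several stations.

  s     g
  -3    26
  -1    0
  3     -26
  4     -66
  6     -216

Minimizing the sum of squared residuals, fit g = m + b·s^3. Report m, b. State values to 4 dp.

m = -0.7438, b = -0.9974

The normal equations are: 5·m + 279·b = -282;  279·m + 52211·b = -52284.
Eliminating b: 52211·(row 1) − 279·(row 2) gives 183214·m = 52211·(-282) − 279·(-52284) = -136266, so m = -68133/91607.
Then b = ((-52284) − 279·(-68133/91607))/52211 = -91371/91607.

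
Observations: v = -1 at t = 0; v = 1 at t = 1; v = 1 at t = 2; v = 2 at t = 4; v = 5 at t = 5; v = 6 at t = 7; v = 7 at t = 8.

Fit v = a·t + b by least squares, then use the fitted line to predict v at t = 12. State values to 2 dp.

v̂ = 10.87

The normal equations are: 159·a + 27·b = 134;  27·a + 7·b = 21.
(Σt·t = 159, Σt = 27, Σ1 = 7, Σt·v = 134, Σv = 21.)
det = 159·7 − 27² = 384.
a = (134·7 − 27·21)/384 = 371/384; b = (159·21 − 27·134)/384 = -93/128.
At t = 12: v̂ = (371/384)·(12) + (-93/128)·(1) = 1391/128.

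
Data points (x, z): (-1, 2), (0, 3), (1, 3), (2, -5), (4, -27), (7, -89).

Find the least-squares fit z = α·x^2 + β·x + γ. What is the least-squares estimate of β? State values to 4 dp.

β = -0.2005

The normal system MᵀM·[α, β, γ]ᵀ = Mᵀz is [[2675, 415, 71]; [415, 71, 13]; [71, 13, 6]]·[α, β, γ]ᵀ = [-4808, -740, -113]ᵀ.
Row-reducing yields α = -58039/31152, β = -6247/31152, γ = 321/88.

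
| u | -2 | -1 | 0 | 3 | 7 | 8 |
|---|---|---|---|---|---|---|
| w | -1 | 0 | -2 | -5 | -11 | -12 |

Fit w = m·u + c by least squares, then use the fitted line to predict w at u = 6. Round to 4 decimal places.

Sums needed: Σu·u = 127, Σu = 15, Σ1 = 6.
For Xᵀw: Σu·w = -186, Σw = -31.
Eliminating c: 6·(row 1) − 15·(row 2) gives 537·m = 6·(-186) − 15·(-31) = -651, so m = -217/179.
Then c = ((-31) − 15·(-217/179))/6 = -1147/537.
At u = 6: ŵ = (-217/179)·(6) + (-1147/537)·(1) = -5053/537.

ŵ = -9.4097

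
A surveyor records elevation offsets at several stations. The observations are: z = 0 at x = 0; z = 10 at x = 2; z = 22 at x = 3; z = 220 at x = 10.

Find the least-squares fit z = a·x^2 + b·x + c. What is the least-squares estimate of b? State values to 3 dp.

With design matrix M, MᵀM = [[10097, 1035, 113]; [1035, 113, 15]; [113, 15, 4]] and Mᵀz = [22238, 2286, 252]ᵀ.
Row-reducing yields a = 38317/18218, b = 17781/18218, c = -700/9109.

b = 0.976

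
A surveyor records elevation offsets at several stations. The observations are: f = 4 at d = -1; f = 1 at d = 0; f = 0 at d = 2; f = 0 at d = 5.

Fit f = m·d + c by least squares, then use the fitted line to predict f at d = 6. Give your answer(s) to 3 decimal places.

f̂ = -1.214

Setting ∂/∂m … = 0 gives: 30·m + 6·c = -4;  6·m + 4·c = 5.
Eliminating c: 4·(row 1) − 6·(row 2) gives 84·m = 4·(-4) − 6·5 = -46, so m = -23/42.
Then c = (5 − 6·(-23/42))/4 = 29/14.
At d = 6: f̂ = (-23/42)·(6) + (29/14)·(1) = -17/14.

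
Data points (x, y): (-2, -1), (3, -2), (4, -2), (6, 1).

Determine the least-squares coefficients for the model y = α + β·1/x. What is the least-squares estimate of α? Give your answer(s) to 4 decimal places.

With design matrix A, AᵀA = [[4, 1/4]; [1/4, 65/144]] and Aᵀy = [-4, -1/2]ᵀ.
Δ = 4·(65/144) − (1/4)² = 251/144.
α = ((-4)·(65/144) − (1/4)·(-1/2))/(251/144) = -242/251; β = (4·(-1/2) − (1/4)·(-4))/(251/144) = -144/251.

α = -0.9641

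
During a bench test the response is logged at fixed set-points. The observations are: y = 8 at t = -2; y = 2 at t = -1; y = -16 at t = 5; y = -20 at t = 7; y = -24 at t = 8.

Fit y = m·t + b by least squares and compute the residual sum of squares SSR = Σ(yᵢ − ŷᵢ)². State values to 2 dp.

Normal-equation sums: Σt·t = 143, Σt = 17, Σ1 = 5.
Moment sums: Σt·y = -430, Σy = -50.
Normal equations: [[143, 17]; [17, 5]]·[m, b]ᵀ = [-430, -50]ᵀ.
Eliminating b: 5·(row 1) − 17·(row 2) gives 426·m = 5·(-430) − 17·(-50) = -1300, so m = -650/213.
Then b = ((-50) − 17·(-650/213))/5 = 80/213.
Residuals: 108/71, -304/213, -238/213, 70/71, 8/213; SSR = 1400/213.

SSR = 6.57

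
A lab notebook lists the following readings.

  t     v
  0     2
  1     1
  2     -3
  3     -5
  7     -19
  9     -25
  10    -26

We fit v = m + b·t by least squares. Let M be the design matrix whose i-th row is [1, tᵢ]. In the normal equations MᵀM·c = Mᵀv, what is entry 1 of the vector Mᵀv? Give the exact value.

-75

Entry 1 ↔ basis 1, so (Mᵀv)_{1} = Σᵢ vᵢ = (1)·(2) + (1)·(1) + (1)·(-3) + (1)·(-5) + (1)·(-19) + (1)·(-25) + (1)·(-26) = -75.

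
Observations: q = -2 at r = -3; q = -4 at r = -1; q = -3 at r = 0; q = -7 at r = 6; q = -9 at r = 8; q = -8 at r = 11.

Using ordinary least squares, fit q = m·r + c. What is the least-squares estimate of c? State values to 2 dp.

Forming AᵀA = [[231, 21]; [21, 6]] and Aᵀq = [-192, -33]ᵀ gives AᵀA·[m, c]ᵀ = Aᵀq.
Δ = 231·6 − 21² = 945.
m = ((-192)·6 − 21·(-33))/945 = -17/35; c = (231·(-33) − 21·(-192))/945 = -19/5.

c = -3.80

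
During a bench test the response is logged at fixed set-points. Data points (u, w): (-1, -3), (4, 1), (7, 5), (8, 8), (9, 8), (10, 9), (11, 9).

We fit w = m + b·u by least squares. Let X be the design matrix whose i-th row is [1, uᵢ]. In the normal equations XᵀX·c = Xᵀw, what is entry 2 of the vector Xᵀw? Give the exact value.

Entry 2 ↔ basis u, so (Xᵀw)_{2} = Σᵢ (u)·wᵢ = (-1)·(-3) + (4)·(1) + (7)·(5) + (8)·(8) + (9)·(8) + (10)·(9) + (11)·(9) = 367.

367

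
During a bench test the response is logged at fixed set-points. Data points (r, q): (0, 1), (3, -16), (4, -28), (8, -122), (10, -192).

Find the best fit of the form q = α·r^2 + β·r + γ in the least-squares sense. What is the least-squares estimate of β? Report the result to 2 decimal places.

β = 0.52

Forming XᵀX = [[14433, 1603, 189]; [1603, 189, 25]; [189, 25, 5]] and Xᵀq = [-27600, -3056, -357]ᵀ gives XᵀX·[α, β, γ]ᵀ = Xᵀq.
Row-reducing yields α = -166069/83798, β = 43221/83798, γ = 39063/41899.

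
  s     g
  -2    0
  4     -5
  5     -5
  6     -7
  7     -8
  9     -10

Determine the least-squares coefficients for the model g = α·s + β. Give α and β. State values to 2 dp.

From the data, Σs·s = 211, Σs = 29, Σ1 = 6.
And Σs·g = -233, Σg = -35.
AᵀA·[α, β]ᵀ = Aᵀg becomes [[211, 29]; [29, 6]]·[α, β]ᵀ = [-233, -35]ᵀ.
Determinant 211·6 − 29² = 425.
α = ((-233)·6 − 29·(-35))/425 = -383/425; β = (211·(-35) − 29·(-233))/425 = -628/425.

α = -0.90, β = -1.48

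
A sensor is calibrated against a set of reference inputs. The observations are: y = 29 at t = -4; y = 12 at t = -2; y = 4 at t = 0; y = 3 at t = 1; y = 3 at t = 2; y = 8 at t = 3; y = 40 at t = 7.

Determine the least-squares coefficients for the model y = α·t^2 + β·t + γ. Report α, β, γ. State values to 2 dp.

α = 1.04, β = -2.08, γ = 3.94

Setting ∂/∂α … = 0 gives: 2771·α + 307·β + 83·γ = 2559;  307·α + 83·β + 7·γ = 173;  83·α + 7·β + 7·γ = 99.
Inverting the 3×3 Gram matrix, [α, β, γ]ᵀ = [38804/37461, -155789/74922, 98397/24974]ᵀ.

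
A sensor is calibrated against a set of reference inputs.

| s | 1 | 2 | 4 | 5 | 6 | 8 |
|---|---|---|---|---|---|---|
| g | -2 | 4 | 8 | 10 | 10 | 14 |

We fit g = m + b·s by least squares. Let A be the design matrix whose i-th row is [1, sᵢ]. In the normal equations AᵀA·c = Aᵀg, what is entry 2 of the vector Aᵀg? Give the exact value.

Entry 2 ↔ basis s, so (Aᵀg)_{2} = Σᵢ (s)·gᵢ = (1)·(-2) + (2)·(4) + (4)·(8) + (5)·(10) + (6)·(10) + (8)·(14) = 260.

260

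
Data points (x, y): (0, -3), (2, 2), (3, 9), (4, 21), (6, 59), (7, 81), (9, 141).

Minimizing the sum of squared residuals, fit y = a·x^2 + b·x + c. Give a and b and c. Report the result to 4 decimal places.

MᵀM·[a, b, c]ᵀ = Mᵀy reads: 10611·a + 1387·b + 195·c = 17939;  1387·a + 195·b + 31·c = 2305;  195·a + 31·b + 7·c = 310.
(Σx^2·x^2 = 10611, Σx^2·x = 1387, Σx^2 = 195, Σx·x = 195, Σx = 31, Σ1 = 7, Σx^2·y = 17939, Σx·y = 2305, Σy = 310.)
Row-reducing yields a = 7799/3964, b = -6709/3964, c = -5999/1982.

a = 1.9675, b = -1.6925, c = -3.0267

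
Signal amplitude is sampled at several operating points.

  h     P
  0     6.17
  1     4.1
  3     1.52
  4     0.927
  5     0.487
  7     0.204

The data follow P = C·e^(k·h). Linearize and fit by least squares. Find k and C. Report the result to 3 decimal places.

Taking logs, ln P = k·h + ln C, so regress ln P on h.
Σh = 20.0000, Σ(h)² = 100.0000, Σln P = 1.2645, Σh·ln P = -12.3610.
Equations: 100.0000·k + 20.0000·ln C = -12.3610;  20.0000·k + 6·ln C = 1.2645.
Solving (det = 200.0000): k = -0.49728, ln C = 1.86833, so C = exp(1.86833) = 6.47749.

k = -0.497, C = 6.477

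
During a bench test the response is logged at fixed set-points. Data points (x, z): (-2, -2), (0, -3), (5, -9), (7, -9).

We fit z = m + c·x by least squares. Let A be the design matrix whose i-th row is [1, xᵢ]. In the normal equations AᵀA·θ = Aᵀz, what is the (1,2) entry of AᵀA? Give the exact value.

Row 1 ↔ basis 1, column 2 ↔ basis x, so (AᵀA)_{1,2} = Σᵢ x = (1)·(-2) + (1)·(0) + (1)·(5) + (1)·(7) = 10.

10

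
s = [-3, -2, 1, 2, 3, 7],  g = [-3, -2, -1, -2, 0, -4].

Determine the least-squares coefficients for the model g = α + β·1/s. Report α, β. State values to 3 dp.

α = -2.214, β = 1.124

The normal system MᵀM·[α, β]ᵀ = Mᵀg is [[6, 8/7]; [8/7, 1537/882]]·[α, β]ᵀ = [-12, -4/7]ᵀ.
det = 6·(1537/882) − (8/7)² = 1345/147.
α = ((-12)·(1537/882) − (8/7)·(-4/7))/(1345/147) = -2978/1345; β = (6·(-4/7) − (8/7)·(-12))/(1345/147) = 1512/1345.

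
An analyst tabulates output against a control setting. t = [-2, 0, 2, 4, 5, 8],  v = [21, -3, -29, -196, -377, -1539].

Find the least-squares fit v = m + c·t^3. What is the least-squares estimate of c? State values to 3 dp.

The normal equations are: 6·m + 701·c = -2123;  701·m + 281993·c = -848037.
(Σ1 = 6, Σt^3 = 701, Σt^3·t^3 = 281993, Σv = -2123, Σt^3·v = -848037.)
det = 6·281993 − 701² = 1200557.
m = ((-2123)·281993 − 701·(-848037))/1200557 = -4197202/1200557; c = (6·(-848037) − 701·(-2123))/1200557 = -3599999/1200557.

c = -2.999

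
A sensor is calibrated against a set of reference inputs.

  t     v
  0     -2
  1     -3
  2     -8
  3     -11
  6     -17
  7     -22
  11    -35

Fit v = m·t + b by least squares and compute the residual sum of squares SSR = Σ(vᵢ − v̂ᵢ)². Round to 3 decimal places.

Sums needed: Σt·t = 220, Σt = 30, Σ1 = 7.
And Σt·v = -693, Σv = -98.
So MᵀM·[m, b]ᵀ = Mᵀv: [[220, 30]; [30, 7]]·[m, b]ᵀ = [-693, -98]ᵀ.
Determinant 220·7 − 30² = 640.
m = ((-693)·7 − 30·(-98))/640 = -1911/640; b = (220·(-98) − 30·(-693))/640 = -77/64.
Residuals: -51/64, 761/640, -33/40, -537/640, 339/160, 67/640, -609/640; SSR = 5657/640.

SSR = 8.839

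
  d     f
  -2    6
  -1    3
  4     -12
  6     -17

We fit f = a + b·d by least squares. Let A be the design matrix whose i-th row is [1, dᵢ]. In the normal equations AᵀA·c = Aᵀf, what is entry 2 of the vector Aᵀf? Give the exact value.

-165

Entry 2 ↔ basis d, so (Aᵀf)_{2} = Σᵢ (d)·fᵢ = (-2)·(6) + (-1)·(3) + (4)·(-12) + (6)·(-17) = -165.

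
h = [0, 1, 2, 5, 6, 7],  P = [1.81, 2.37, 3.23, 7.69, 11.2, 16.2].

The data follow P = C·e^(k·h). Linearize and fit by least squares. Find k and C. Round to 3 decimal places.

Let Y = ln P. Fitting Y = k·h + ln C by least squares:
AᵀA = [[115.0000, 21.0000]; [21.0000, 6]], rhs = [47.3980, 9.8695]ᵀ  (here Σh = 21.0000, Σ(h)² = 115.0000, Σln P = 9.8695, Σh·ln P = 47.3980).
Solving (det = 249.0000): k = 0.30975, ln C = 0.56080, so C = exp(0.56080) = 1.75207.

k = 0.310, C = 1.752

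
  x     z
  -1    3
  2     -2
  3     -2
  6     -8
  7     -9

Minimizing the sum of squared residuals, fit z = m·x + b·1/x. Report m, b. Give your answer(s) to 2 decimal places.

Forming MᵀM = [[99, 5]; [5, 1243/882]] and Mᵀz = [-124, -51/7]ᵀ gives MᵀM·[m, b]ᵀ = Mᵀz.
det = 99·(1243/882) − 5² = 11223/98.
m = ((-124)·(1243/882) − 5·(-51/7))/(11223/98) = -122002/101007; b = (99·(-51/7) − 5·(-124))/(11223/98) = -9926/11223.

m = -1.21, b = -0.88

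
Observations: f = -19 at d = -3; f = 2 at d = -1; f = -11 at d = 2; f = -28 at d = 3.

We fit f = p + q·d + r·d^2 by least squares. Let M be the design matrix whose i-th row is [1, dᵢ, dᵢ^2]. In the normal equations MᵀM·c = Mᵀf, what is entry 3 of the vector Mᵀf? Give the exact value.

-465

Entry 3 ↔ basis d^2, so (Mᵀf)_{3} = Σᵢ (d^2)·fᵢ = (9)·(-19) + (1)·(2) + (4)·(-11) + (9)·(-28) = -465.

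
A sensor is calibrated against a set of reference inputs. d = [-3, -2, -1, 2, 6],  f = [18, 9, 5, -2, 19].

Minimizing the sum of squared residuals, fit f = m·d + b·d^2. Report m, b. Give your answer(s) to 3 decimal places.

m = -2.910, b = 1.011

MᵀM·[m, b]ᵀ = Mᵀf reads: 54·m + 188·b = 33;  188·m + 1410·b = 879.
(Σd·d = 54, Σd·d^2 = 188, Σd^2·d^2 = 1410, Σd·f = 33, Σd^2·f = 879.)
Δ = 54·1410 − 188² = 40796.
m = (33·1410 − 188·879)/40796 = -1263/434; b = (54·879 − 188·33)/40796 = 20631/20398.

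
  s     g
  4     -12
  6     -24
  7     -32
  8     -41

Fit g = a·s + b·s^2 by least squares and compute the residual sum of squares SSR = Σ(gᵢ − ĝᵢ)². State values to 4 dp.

AᵀA·[a, b]ᵀ = Aᵀg reads: 165·a + 1135·b = -744;  1135·a + 8049·b = -5248.
Eliminating b: 8049·(row 1) − 1135·(row 2) gives 39860·a = 8049·(-744) − 1135·(-5248) = -31976, so a = -7994/9965.
Then b = ((-5248) − 1135·(-7994/9965))/8049 = -1074/1993.
Residuals: -1684/9965, 2124/9965, 208/9965, -933/9965; SSR = 829/9965.

SSR = 0.0832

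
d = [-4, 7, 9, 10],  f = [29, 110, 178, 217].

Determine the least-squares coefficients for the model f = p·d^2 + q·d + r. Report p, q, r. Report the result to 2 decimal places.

p = 2.02, q = 1.31, r = 1.88

Entries of MᵀM: Σd^2·d^2 = 19218, Σd^2·d = 2008, Σd^2 = 246, Σd·d = 246, Σd = 22, Σ1 = 4.
Moment sums: Σd^2·f = 41972, Σd·f = 4426, Σf = 534.
So MᵀM·[p, q, r]ᵀ = Mᵀf: [[19218, 2008, 246]; [2008, 246, 22]; [246, 22, 4]]·[p, q, r]ᵀ = [41972, 4426, 534]ᵀ.
Row-reducing yields p = 8304/4105, q = 26929/20525, r = 38498/20525.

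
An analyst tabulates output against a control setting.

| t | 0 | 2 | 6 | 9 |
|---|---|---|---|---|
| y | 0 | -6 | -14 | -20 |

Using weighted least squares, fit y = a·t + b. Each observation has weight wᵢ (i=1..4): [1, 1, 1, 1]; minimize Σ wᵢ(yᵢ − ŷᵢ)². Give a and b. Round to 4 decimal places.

a = -2.1744, b = -0.7590

Normal-equation sums: Σwᵢ·t·t = 121, Σwᵢ·t = 17, Σwᵢ·1 = 4.
Moment sums: Σwᵢ·t·y = -276, Σwᵢ·y = -40.
Δ = 121·4 − 17² = 195.
a = ((-276)·4 − 17·(-40))/195 = -424/195; b = (121·(-40) − 17·(-276))/195 = -148/195.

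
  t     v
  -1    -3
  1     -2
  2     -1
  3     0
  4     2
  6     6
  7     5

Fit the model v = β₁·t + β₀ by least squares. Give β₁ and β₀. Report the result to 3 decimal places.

Setting ∂/∂β₁ … = 0 gives: 116·β₁ + 22·β₀ = 78;  22·β₁ + 7·β₀ = 7.
Eliminating β₀: 7·(row 1) − 22·(row 2) gives 328·β₁ = 7·78 − 22·7 = 392, so β₁ = 49/41.
Then β₀ = (7 − 22·(49/41))/7 = -113/41.

β₁ = 1.195, β₀ = -2.756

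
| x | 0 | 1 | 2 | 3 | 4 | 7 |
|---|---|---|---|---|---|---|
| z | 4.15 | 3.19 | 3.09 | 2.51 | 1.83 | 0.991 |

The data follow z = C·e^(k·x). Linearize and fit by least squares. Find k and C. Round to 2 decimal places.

Taking logs, ln z = k·x + ln C, so regress ln z on x.
Σx = 17.0000, Σ(x)² = 79.0000, Σln z = 5.2269, Σx·ln z = 8.5312.
Equations: 79.0000·k + 17.0000·ln C = 8.5312;  17.0000·k + 6·ln C = 5.2269.
Slope k = (n·Σx·ln z − Σx·Σln z)/(n·Σ(x)² − (Σx)²) = (6·8.5312 − 17.0000·5.2269)/185.0000 = -0.20362; ln C = (Σln z − k·Σx)/n = 1.44806, so C = exp(1.44806) = 4.25486.

k = -0.20, C = 4.25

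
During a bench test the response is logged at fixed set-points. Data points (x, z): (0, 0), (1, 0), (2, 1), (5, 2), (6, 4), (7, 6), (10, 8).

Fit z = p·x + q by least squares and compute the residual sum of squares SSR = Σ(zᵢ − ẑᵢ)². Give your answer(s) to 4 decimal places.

Entries of AᵀA: Σx·x = 215, Σx = 31, Σ1 = 7.
Right-hand side: Σx·z = 158, Σz = 21.
AᵀA·[p, q]ᵀ = Aᵀz becomes [[215, 31]; [31, 7]]·[p, q]ᵀ = [158, 21]ᵀ.
Eliminating q: 7·(row 1) − 31·(row 2) gives 544·p = 7·158 − 31·21 = 455, so p = 455/544.
Then q = (21 − 31·(455/544))/7 = -383/544.
Residuals: 383/544, -9/68, 1/32, -201/136, -171/544, 231/272, 185/544; SSR = 1977/544.

SSR = 3.6342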